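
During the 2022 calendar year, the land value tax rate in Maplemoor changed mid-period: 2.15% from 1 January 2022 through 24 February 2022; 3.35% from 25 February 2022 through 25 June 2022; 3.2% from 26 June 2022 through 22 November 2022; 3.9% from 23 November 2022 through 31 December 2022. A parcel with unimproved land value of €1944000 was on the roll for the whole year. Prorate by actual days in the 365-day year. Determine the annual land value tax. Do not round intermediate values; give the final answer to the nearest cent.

€61552.90

1 January – 24 February 2022: 55 days at 2.15% → €1944000 × 2.15% × 55/365 = €6298.0274
25 February – 25 June 2022: 121 days at 3.35% → €1944000 × 3.35% × 121/365 = €21589.0521
26 June – 22 November 2022: 150 days at 3.2% → €1944000 × 3.2% × 150/365 = €25564.9315
23 November – 31 December 2022: 39 days at 3.9% → €1944000 × 3.9% × 39/365 = €8100.8877
Total = €61552.8986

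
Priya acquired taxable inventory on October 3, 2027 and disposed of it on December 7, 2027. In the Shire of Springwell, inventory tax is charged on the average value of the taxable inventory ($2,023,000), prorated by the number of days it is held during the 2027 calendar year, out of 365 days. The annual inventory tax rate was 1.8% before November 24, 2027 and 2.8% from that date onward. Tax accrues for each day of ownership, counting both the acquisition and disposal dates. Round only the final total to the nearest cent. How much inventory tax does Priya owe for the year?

October 3 – November 23, 2027: 52 days at 1.8% → $2,023,000 × 1.8% × 52/365 = $5,187.7479
November 24 – December 7, 2027: 14 days at 2.8% → $2,023,000 × 2.8% × 14/365 = $2,172.6466
Total = $7,360.3945

$7,360.39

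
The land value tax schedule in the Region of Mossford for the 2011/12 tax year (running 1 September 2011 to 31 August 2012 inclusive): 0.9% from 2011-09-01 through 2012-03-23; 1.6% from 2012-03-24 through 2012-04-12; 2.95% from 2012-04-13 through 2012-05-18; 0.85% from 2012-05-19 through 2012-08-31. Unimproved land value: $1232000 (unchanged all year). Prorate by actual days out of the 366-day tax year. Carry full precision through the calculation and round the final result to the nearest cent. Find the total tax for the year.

$13866.73

2011-09-01 to 2012-03-23: 205 days at 0.9% → $1232000 × 0.9% × 205/366 = $6210.4918
2012-03-24 to 2012-04-12: 20 days at 1.6% → $1232000 × 1.6% × 20/366 = $1077.1585
2012-04-13 to 2012-05-18: 36 days at 2.95% → $1232000 × 2.95% × 36/366 = $3574.8197
2012-05-19 to 2012-08-31: 105 days at 0.85% → $1232000 × 0.85% × 105/366 = $3004.2623
Total = $13866.7322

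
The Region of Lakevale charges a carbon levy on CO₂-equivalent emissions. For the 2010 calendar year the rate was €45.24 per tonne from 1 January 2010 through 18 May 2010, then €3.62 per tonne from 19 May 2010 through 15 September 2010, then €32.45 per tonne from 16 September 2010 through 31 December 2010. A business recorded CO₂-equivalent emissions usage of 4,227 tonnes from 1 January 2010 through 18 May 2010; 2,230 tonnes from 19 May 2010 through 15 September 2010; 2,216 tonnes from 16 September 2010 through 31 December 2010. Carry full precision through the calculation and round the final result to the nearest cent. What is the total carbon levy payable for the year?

1 January – 18 May 2010: 4,227 tonnes at €45.24/tonne → €191229.48
19 May – 15 September 2010: 2,230 tonnes at €3.62/tonne → €8072.60
16 September – 31 December 2010: 2,216 tonnes at €32.45/tonne → €71909.20

€271211.28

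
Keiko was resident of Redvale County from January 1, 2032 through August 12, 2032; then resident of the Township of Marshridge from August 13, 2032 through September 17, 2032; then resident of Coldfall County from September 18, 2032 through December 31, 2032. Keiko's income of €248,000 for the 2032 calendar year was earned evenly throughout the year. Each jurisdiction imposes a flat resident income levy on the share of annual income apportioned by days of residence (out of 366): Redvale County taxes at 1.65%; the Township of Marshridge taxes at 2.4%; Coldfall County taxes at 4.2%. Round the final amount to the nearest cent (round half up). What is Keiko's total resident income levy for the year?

€6,089.21

Redvale County, January 1 – August 12, 2032: 225 days → €248,000 × 1.65% × 225/366 = €2,515.5738
The Township of Marshridge, August 13 – September 17, 2032: 36 days → €248,000 × 2.4% × 36/366 = €585.4426
Coldfall County, September 18 – December 31, 2032: 105 days → €248,000 × 4.2% × 105/366 = €2,988.1967
Total = €6,089.2131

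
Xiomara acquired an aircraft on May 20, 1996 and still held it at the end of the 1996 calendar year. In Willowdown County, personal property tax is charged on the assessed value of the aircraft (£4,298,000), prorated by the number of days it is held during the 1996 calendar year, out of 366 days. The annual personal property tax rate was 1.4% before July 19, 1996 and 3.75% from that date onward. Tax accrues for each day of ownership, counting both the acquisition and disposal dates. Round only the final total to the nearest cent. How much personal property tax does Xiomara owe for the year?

May 20 – July 18, 1996: 60 days at 1.4% → £4,298,000 × 1.4% × 60/366 = £9,864.2623
July 19 – December 31, 1996: 166 days at 3.75% → £4,298,000 × 3.75% × 166/366 = £73,101.2295
Total = £82,965.4918

£82,965.49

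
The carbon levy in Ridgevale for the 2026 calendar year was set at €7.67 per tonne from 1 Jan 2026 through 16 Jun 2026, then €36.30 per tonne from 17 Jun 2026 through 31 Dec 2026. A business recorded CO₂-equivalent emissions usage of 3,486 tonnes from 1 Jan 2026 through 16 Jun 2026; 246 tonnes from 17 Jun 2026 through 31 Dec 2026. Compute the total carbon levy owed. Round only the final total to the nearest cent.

€35,667.42

1 Jan – 16 Jun 2026: 3,486 tonnes at €7.67/tonne → €26,737.62
17 Jun – 31 Dec 2026: 246 tonnes at €36.30/tonne → €8,929.80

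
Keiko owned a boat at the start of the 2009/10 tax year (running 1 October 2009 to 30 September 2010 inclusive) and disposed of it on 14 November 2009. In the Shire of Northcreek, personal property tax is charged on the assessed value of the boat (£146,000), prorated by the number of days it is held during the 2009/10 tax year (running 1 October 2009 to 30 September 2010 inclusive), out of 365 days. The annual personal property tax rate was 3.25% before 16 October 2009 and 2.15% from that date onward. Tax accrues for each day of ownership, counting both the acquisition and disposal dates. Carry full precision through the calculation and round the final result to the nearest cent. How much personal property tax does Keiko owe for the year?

1 October – 15 October 2009: 15 days at 3.25% → £146,000 × 3.25% × 15/365 = £195.0000
16 October – 14 November 2009: 30 days at 2.15% → £146,000 × 2.15% × 30/365 = £258.0000
Total = £453.0000

£453.00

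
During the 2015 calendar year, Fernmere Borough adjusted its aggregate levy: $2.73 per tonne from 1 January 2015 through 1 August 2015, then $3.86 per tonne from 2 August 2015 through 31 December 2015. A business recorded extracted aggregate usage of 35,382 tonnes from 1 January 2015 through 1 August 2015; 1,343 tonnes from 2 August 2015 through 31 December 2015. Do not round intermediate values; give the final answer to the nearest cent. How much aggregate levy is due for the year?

$101,776.84

1 January – 1 August 2015: 35,382 tonnes at $2.73/tonne → $96,592.86
2 August – 31 December 2015: 1,343 tonnes at $3.86/tonne → $5,183.98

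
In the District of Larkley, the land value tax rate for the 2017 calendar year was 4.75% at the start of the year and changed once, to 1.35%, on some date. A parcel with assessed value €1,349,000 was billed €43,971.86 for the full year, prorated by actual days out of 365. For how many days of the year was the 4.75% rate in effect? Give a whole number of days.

205 days

Let d = days at the first rate; then 365 − d days at the second rate.
€1,349,000 × [4.75%·d + 1.35%·(365−d)] / 365 = €43,971.86
Solving gives d = 205, so the new rate took effect on 25 July 2017.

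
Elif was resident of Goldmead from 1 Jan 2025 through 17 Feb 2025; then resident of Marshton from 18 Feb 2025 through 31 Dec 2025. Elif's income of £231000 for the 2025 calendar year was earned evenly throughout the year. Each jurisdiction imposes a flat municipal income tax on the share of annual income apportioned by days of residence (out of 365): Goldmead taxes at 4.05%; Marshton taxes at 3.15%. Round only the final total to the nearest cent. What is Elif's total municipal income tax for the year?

£7549.90

Goldmead, 1 Jan – 17 Feb 2025: 48 days → £231000 × 4.05% × 48/365 = £1230.3123
Marshton, 18 Feb – 31 Dec 2025: 317 days → £231000 × 3.15% × 317/365 = £6319.5904
Total = £7549.9027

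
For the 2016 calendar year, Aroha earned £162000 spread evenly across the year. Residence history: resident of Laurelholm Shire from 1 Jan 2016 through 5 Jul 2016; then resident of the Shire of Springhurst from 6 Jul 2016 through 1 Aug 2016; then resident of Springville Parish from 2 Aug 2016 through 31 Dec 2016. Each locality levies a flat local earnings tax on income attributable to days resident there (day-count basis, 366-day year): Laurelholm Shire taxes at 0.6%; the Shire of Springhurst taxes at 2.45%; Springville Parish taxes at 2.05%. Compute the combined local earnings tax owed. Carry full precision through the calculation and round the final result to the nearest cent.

£2168.63

Laurelholm Shire, 1 Jan – 5 Jul 2016: 187 days → £162000 × 0.6% × 187/366 = £496.6230
The Shire of Springhurst, 6 Jul – 1 Aug 2016: 27 days → £162000 × 2.45% × 27/366 = £292.7951
Springville Parish, 2 Aug – 31 Dec 2016: 152 days → £162000 × 2.05% × 152/366 = £1379.2131
Total = £2168.6311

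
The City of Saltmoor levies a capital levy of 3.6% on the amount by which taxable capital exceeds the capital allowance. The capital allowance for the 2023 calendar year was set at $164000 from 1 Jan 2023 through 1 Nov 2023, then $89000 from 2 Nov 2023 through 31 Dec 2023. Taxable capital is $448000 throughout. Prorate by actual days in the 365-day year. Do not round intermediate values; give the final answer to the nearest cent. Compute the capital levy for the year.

$10667.84

1 Jan – 1 Nov 2023: 305 days, exemption $164000 → ($448000 − $164000) × 3.6% × 305/365 = $8543.3425
2 Nov – 31 Dec 2023: 60 days, exemption $89000 → ($448000 − $89000) × 3.6% × 60/365 = $2124.4932
Total = $10667.8356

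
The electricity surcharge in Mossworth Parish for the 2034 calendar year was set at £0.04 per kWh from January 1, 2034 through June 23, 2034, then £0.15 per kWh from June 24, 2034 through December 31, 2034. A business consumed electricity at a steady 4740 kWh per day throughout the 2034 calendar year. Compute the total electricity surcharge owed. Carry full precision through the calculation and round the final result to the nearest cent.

£168791.40

January 1 – June 23, 2034: 174 days × 4740 kWh/day = 824,760 kWh at £0.04/kWh → £32990.40
June 24 – December 31, 2034: 191 days × 4740 kWh/day = 905,340 kWh at £0.15/kWh → £135801.00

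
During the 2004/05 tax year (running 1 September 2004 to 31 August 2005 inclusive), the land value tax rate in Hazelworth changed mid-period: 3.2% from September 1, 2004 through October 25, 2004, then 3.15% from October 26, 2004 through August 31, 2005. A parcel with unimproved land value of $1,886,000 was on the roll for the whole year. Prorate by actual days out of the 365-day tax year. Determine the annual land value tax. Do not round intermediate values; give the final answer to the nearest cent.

September 1 – October 25, 2004: 55 days at 3.2% → $1,886,000 × 3.2% × 55/365 = $9,094.1370
October 26, 2004 – August 31, 2005: 310 days at 3.15% → $1,886,000 × 3.15% × 310/365 = $50,456.9589
Total = $59,551.0959

$59,551.10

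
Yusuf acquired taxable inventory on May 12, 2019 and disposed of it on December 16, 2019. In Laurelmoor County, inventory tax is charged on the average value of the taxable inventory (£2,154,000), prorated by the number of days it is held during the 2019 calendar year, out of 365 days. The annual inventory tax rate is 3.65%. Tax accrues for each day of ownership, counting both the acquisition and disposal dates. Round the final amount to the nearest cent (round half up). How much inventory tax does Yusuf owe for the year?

Days held (May 12 – December 16, 2019): 219 out of 365
Tax = £2,154,000 × 3.65% × 219/365 = £47,172.6000

£47,172.60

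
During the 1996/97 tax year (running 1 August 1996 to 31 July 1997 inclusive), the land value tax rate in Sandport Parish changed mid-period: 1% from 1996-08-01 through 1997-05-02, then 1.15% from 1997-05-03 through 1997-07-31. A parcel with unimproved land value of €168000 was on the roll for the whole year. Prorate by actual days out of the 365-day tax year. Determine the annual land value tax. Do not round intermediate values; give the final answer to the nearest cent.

1996-08-01 to 1997-05-02: 275 days at 1% → €168000 × 1% × 275/365 = €1265.7534
1997-05-03 to 1997-07-31: 90 days at 1.15% → €168000 × 1.15% × 90/365 = €476.3836
Total = €1742.1370

€1742.14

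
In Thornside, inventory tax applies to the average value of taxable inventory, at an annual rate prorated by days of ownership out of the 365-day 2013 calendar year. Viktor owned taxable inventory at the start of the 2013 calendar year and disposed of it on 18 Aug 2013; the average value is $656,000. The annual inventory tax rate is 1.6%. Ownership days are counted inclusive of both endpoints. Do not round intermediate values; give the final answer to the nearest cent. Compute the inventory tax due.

$6,613.92

Days held (1 Jan – 18 Aug 2013): 230 out of 365
Tax = $656,000 × 1.6% × 230/365 = $6,613.9178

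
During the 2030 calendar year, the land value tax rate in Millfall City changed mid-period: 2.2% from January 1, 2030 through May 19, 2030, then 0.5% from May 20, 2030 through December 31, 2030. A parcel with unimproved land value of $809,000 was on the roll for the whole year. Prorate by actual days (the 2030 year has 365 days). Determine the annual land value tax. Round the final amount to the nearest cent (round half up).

January 1 – May 19, 2030: 139 days at 2.2% → $809,000 × 2.2% × 139/365 = $6,777.8685
May 20 – December 31, 2030: 226 days at 0.5% → $809,000 × 0.5% × 226/365 = $2,504.5753
Total = $9,282.4438

$9,282.44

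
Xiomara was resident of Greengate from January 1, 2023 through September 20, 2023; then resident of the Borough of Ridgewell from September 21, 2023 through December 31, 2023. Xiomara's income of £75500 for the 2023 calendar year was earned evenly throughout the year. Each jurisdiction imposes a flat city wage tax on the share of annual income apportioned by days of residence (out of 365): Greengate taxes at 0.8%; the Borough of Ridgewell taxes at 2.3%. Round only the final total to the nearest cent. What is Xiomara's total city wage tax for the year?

£920.48

Greengate, January 1 – September 20, 2023: 263 days → £75500 × 0.8% × 263/365 = £435.2110
The Borough of Ridgewell, September 21 – December 31, 2023: 102 days → £75500 × 2.3% × 102/365 = £485.2685
Total = £920.4795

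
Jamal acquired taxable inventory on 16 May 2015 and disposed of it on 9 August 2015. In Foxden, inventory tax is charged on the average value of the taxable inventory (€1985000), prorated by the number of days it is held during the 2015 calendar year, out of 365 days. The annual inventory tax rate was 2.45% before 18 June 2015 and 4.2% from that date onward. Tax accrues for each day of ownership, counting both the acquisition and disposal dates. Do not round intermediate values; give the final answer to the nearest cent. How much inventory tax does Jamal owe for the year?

16 May – 17 June 2015: 33 days at 2.45% → €1985000 × 2.45% × 33/365 = €4396.9110
18 June – 9 August 2015: 53 days at 4.2% → €1985000 × 4.2% × 53/365 = €12105.7808
Total = €16502.6918

€16502.69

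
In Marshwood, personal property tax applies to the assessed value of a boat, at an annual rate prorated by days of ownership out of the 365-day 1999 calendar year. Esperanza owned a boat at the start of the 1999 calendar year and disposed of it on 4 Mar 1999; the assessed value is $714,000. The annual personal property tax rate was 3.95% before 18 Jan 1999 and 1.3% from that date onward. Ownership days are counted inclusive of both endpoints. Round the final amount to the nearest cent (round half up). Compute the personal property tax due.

1 Jan – 17 Jan 1999: 17 days at 3.95% → $714,000 × 3.95% × 17/365 = $1,313.5644
18 Jan – 4 Mar 1999: 46 days at 1.3% → $714,000 × 1.3% × 46/365 = $1,169.7863
Total = $2,483.3507

$2,483.35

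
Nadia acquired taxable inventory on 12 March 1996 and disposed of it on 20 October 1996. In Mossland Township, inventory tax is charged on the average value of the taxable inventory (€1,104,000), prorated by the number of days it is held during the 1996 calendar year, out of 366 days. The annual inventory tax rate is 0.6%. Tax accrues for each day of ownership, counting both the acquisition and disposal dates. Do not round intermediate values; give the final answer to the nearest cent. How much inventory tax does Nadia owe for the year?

€4,035.93

Days held (12 March – 20 October 1996): 223 out of 366
Tax = €1,104,000 × 0.6% × 223/366 = €4,035.9344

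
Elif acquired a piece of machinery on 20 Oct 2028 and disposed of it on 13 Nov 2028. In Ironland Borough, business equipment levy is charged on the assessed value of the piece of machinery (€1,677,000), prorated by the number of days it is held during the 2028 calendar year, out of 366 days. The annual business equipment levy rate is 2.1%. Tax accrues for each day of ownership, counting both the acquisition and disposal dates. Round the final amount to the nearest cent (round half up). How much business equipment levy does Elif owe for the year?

Days held (20 Oct – 13 Nov 2028): 25 out of 366
Tax = €1,677,000 × 2.1% × 25/366 = €2,405.5328

€2,405.53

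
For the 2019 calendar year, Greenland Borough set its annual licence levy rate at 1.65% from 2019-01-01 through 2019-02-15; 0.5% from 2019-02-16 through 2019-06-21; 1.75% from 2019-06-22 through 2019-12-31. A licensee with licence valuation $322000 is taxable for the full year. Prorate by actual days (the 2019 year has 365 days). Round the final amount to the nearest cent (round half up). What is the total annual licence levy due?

$4204.97

2019-01-01 to 2019-02-15: 46 days at 1.65% → $322000 × 1.65% × 46/365 = $669.5836
2019-02-16 to 2019-06-21: 126 days at 0.5% → $322000 × 0.5% × 126/365 = $555.7808
2019-06-22 to 2019-12-31: 193 days at 1.75% → $322000 × 1.75% × 193/365 = $2979.6027
Total = $4204.9671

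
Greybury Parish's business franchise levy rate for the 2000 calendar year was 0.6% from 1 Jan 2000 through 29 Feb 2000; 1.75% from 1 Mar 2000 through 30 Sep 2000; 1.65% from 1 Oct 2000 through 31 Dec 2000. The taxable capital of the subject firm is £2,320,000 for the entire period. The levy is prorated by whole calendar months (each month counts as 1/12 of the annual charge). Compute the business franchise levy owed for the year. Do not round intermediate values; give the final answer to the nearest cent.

1 Jan – 29 Feb 2000: 2 months at 0.6% → £2,320,000 × 0.6% × 2/12 = £2,320.0000
1 Mar – 30 Sep 2000: 7 months at 1.75% → £2,320,000 × 1.75% × 7/12 = £23,683.3333
1 Oct – 31 Dec 2000: 3 months at 1.65% → £2,320,000 × 1.65% × 3/12 = £9,570.0000
Total = £35,573.3333

£35,573.33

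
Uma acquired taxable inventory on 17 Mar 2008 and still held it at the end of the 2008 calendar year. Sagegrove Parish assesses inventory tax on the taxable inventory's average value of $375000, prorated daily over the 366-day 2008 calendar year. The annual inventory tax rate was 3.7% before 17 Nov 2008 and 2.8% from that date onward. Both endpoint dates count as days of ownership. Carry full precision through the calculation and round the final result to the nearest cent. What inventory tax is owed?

$10578.89

17 Mar – 16 Nov 2008: 245 days at 3.7% → $375000 × 3.7% × 245/366 = $9287.9098
17 Nov – 31 Dec 2008: 45 days at 2.8% → $375000 × 2.8% × 45/366 = $1290.9836
Total = $10578.8934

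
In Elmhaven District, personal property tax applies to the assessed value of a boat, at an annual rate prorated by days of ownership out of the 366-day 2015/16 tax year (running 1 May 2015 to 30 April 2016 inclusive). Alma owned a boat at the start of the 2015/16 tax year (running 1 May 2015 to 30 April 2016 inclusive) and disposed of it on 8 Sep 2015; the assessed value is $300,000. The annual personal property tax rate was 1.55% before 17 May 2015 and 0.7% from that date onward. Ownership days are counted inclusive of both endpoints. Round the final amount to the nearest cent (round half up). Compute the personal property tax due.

1 May – 16 May 2015: 16 days at 1.55% → $300,000 × 1.55% × 16/366 = $203.2787
17 May – 8 Sep 2015: 115 days at 0.7% → $300,000 × 0.7% × 115/366 = $659.8361
Total = $863.1148

$863.11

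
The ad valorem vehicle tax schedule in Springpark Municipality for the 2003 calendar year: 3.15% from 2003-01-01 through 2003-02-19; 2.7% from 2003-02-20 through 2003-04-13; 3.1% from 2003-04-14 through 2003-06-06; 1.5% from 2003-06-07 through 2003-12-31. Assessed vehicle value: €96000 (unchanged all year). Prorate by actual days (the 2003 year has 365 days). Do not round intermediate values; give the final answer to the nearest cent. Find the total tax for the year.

2003-01-01 to 2003-02-19: 50 days at 3.15% → €96000 × 3.15% × 50/365 = €414.2466
2003-02-20 to 2003-04-13: 53 days at 2.7% → €96000 × 2.7% × 53/365 = €376.3726
2003-04-14 to 2003-06-06: 54 days at 3.1% → €96000 × 3.1% × 54/365 = €440.2849
2003-06-07 to 2003-12-31: 208 days at 1.5% → €96000 × 1.5% × 208/365 = €820.6027
Total = €2051.5068

€2051.51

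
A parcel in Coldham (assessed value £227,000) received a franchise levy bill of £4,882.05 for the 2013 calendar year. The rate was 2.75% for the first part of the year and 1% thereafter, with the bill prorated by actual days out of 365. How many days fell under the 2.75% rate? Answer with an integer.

240 days

Let d = days at the first rate; then 365 − d days at the second rate.
£227,000 × [2.75%·d + 1%·(365−d)] / 365 = £4,882.05
Solving gives d = 240, so the new rate took effect on August 29, 2013.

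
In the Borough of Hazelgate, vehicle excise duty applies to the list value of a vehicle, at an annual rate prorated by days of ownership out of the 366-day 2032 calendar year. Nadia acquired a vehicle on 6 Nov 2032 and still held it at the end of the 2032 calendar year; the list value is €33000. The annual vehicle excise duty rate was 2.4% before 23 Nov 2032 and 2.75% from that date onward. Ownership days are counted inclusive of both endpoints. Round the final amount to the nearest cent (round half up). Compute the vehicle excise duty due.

6 Nov – 22 Nov 2032: 17 days at 2.4% → €33000 × 2.4% × 17/366 = €36.7869
23 Nov – 31 Dec 2032: 39 days at 2.75% → €33000 × 2.75% × 39/366 = €96.7008
Total = €133.4877

€133.49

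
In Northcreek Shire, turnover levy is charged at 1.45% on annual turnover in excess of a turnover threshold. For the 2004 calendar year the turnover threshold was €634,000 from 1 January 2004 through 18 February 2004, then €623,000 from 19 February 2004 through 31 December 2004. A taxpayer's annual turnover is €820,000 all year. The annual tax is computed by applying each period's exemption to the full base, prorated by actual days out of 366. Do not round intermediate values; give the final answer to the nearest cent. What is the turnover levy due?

€2,835.15

1 January – 18 February 2004: 49 days, exemption €634,000 → (€820,000 − €634,000) × 1.45% × 49/366 = €361.0738
19 February – 31 December 2004: 317 days, exemption €623,000 → (€820,000 − €623,000) × 1.45% × 317/366 = €2,474.0724
Total = €2,835.1462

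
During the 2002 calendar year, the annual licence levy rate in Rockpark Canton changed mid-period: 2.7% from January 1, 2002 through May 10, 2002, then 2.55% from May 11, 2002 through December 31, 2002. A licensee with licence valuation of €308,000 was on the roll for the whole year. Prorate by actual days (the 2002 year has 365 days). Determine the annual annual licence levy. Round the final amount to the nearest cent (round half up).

January 1 – May 10, 2002: 130 days at 2.7% → €308,000 × 2.7% × 130/365 = €2,961.8630
May 11 – December 31, 2002: 235 days at 2.55% → €308,000 × 2.55% × 235/365 = €5,056.6849
Total = €8,018.5479

€8,018.55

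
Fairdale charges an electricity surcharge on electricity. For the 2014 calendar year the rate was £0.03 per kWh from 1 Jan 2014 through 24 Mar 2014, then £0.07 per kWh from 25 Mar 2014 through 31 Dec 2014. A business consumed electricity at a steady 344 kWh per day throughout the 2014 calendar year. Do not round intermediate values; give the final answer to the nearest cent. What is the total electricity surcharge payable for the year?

1 Jan – 24 Mar 2014: 83 days × 344 kWh/day = 28,552 kWh at £0.03/kWh → £856.56
25 Mar – 31 Dec 2014: 282 days × 344 kWh/day = 97,008 kWh at £0.07/kWh → £6,790.56

£7,647.12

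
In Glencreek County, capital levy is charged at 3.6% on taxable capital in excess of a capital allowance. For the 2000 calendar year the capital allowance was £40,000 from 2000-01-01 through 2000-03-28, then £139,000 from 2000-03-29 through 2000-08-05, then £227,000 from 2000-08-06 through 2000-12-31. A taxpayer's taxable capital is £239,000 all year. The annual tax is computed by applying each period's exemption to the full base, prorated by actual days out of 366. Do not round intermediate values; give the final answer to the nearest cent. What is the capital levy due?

2000-01-01 to 2000-03-28: 88 days, exemption £40,000 → (£239,000 − £40,000) × 3.6% × 88/366 = £1,722.4918
2000-03-29 to 2000-08-05: 130 days, exemption £139,000 → (£239,000 − £139,000) × 3.6% × 130/366 = £1,278.6885
2000-08-06 to 2000-12-31: 148 days, exemption £227,000 → (£239,000 − £227,000) × 3.6% × 148/366 = £174.6885
Total = £3,175.8689

£3,175.87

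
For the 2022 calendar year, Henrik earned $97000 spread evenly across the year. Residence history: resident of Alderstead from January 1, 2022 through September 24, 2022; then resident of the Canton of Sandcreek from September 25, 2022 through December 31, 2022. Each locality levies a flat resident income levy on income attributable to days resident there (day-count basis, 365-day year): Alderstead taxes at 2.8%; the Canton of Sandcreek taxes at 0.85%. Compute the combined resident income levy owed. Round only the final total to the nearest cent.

$2208.15

Alderstead, January 1 – September 24, 2022: 267 days → $97000 × 2.8% × 267/365 = $1986.7726
The Canton of Sandcreek, September 25 – December 31, 2022: 98 days → $97000 × 0.85% × 98/365 = $221.3726
Total = $2208.1452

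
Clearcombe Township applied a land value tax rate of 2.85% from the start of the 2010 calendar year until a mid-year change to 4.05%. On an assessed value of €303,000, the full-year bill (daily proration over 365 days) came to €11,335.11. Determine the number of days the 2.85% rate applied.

Let d = days at the first rate; then 365 − d days at the second rate.
€303,000 × [2.85%·d + 4.05%·(365−d)] / 365 = €11,335.11
Solving gives d = 94, so the new rate took effect on 5 Apr 2010.

94 days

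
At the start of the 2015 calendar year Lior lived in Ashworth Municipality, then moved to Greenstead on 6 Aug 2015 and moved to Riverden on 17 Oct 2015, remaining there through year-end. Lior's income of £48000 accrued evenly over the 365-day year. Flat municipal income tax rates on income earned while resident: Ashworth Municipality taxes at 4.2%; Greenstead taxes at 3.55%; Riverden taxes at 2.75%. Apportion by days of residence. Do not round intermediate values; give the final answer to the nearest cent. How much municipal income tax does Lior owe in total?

£1809.53

Ashworth Municipality, 1 Jan – 5 Aug 2015: 217 days → £48000 × 4.2% × 217/365 = £1198.5534
Greenstead, 6 Aug – 16 Oct 2015: 72 days → £48000 × 3.55% × 72/365 = £336.1315
Riverden, 17 Oct – 31 Dec 2015: 76 days → £48000 × 2.75% × 76/365 = £274.8493
Total = £1809.5342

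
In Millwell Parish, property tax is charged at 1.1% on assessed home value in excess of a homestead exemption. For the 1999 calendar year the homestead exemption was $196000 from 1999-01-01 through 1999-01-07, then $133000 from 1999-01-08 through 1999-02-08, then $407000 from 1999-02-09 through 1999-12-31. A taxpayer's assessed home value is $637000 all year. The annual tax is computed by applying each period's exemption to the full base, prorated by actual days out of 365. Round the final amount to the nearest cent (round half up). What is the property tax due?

1999-01-01 to 1999-01-07: 7 days, exemption $196000 → ($637000 − $196000) × 1.1% × 7/365 = $93.0329
1999-01-08 to 1999-02-08: 32 days, exemption $133000 → ($637000 − $133000) × 1.1% × 32/365 = $486.0493
1999-02-09 to 1999-12-31: 326 days, exemption $407000 → ($637000 − $407000) × 1.1% × 326/365 = $2259.6712
Total = $2838.7534

$2838.75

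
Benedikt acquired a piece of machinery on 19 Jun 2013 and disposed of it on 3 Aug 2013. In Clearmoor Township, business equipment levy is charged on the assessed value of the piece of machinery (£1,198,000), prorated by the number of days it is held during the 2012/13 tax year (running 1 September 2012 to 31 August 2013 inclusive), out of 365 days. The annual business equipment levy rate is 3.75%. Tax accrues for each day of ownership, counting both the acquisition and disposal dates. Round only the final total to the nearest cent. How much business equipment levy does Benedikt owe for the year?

£5,661.78

Days held (19 Jun – 3 Aug 2013): 46 out of 365
Tax = £1,198,000 × 3.75% × 46/365 = £5,661.7808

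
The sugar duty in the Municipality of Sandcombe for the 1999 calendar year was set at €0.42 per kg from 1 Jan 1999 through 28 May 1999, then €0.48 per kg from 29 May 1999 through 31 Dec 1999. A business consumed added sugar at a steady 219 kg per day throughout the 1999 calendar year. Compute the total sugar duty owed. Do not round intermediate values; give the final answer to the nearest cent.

€36,424.08

1 Jan – 28 May 1999: 148 days × 219 kg/day = 32,412 kg at €0.42/kg → €13,613.04
29 May – 31 Dec 1999: 217 days × 219 kg/day = 47,523 kg at €0.48/kg → €22,811.04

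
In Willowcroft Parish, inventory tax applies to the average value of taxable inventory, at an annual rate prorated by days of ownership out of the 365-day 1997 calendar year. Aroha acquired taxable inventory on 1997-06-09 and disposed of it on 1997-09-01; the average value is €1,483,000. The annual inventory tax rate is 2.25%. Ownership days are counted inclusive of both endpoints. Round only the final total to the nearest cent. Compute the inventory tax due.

€7,770.51

Days held (1997-06-09 to 1997-09-01): 85 out of 365
Tax = €1,483,000 × 2.25% × 85/365 = €7,770.5137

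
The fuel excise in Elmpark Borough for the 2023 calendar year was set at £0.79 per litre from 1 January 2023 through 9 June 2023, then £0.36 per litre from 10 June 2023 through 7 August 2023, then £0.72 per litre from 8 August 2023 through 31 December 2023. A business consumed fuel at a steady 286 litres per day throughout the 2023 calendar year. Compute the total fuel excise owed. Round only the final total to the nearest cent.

£72,289.36

1 January – 9 June 2023: 160 days × 286 litres/day = 45,760 litres at £0.79/litre → £36,150.40
10 June – 7 August 2023: 59 days × 286 litres/day = 16,874 litres at £0.36/litre → £6,074.64
8 August – 31 December 2023: 146 days × 286 litres/day = 41,756 litres at £0.72/litre → £30,064.32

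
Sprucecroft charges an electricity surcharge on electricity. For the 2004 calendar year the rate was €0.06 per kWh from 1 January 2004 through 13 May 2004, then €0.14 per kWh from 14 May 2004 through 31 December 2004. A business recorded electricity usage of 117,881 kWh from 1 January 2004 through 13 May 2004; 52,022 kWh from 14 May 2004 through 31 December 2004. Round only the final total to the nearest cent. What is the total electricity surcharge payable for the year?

€14,355.94

1 January – 13 May 2004: 117,881 kWh at €0.06/kWh → €7,072.86
14 May – 31 December 2004: 52,022 kWh at €0.14/kWh → €7,283.08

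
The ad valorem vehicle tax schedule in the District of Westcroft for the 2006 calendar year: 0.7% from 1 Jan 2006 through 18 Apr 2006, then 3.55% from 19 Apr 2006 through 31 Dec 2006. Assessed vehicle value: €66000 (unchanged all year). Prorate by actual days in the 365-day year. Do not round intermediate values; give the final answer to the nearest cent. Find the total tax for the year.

€1786.43

1 Jan – 18 Apr 2006: 108 days at 0.7% → €66000 × 0.7% × 108/365 = €136.7014
19 Apr – 31 Dec 2006: 257 days at 3.55% → €66000 × 3.55% × 257/365 = €1649.7288
Total = €1786.4301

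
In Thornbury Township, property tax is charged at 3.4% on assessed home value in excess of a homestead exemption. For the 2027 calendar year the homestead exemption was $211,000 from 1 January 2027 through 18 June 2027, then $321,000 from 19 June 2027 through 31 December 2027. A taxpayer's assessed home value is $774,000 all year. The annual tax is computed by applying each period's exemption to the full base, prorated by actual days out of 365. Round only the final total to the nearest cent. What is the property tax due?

$17,133.67

1 January – 18 June 2027: 169 days, exemption $211,000 → ($774,000 − $211,000) × 3.4% × 169/365 = $8,863.0082
19 June – 31 December 2027: 196 days, exemption $321,000 → ($774,000 − $321,000) × 3.4% × 196/365 = $8,270.6630
Total = $17,133.6712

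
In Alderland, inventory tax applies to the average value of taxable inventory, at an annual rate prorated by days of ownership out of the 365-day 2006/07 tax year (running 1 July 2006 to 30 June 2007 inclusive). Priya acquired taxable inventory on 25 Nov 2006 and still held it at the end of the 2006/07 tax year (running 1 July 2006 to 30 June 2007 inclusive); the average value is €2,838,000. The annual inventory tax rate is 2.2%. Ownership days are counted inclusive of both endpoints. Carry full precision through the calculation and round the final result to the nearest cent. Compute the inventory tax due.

Days held (25 Nov 2006 – 30 Jun 2007): 218 out of 365
Tax = €2,838,000 × 2.2% × 218/365 = €37,290.5425

€37,290.54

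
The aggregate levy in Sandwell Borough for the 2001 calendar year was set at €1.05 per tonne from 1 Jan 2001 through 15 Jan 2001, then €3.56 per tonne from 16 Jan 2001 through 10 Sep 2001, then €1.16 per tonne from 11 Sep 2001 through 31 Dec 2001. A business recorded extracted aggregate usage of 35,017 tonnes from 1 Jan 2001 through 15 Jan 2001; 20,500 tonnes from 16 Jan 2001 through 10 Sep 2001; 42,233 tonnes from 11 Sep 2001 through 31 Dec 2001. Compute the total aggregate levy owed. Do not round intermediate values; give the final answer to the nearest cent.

€158,738.13

1 Jan – 15 Jan 2001: 35,017 tonnes at €1.05/tonne → €36,767.85
16 Jan – 10 Sep 2001: 20,500 tonnes at €3.56/tonne → €72,980.00
11 Sep – 31 Dec 2001: 42,233 tonnes at €1.16/tonne → €48,990.28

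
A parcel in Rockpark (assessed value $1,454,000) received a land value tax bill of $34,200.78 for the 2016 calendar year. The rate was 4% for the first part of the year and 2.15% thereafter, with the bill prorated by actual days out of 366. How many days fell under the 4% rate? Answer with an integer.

40 days

Let d = days at the first rate; then 366 − d days at the second rate.
$1,454,000 × [4%·d + 2.15%·(366−d)] / 366 = $34,200.78
Solving gives d = 40, so the new rate took effect on 10 February 2016.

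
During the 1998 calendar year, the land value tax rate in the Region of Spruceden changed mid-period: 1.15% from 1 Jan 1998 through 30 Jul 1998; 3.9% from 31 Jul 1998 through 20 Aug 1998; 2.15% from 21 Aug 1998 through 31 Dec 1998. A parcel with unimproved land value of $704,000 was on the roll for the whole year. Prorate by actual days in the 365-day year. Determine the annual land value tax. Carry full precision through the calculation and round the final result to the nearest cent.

$11,775.12

1 Jan – 30 Jul 1998: 211 days at 1.15% → $704,000 × 1.15% × 211/365 = $4,680.1534
31 Jul – 20 Aug 1998: 21 days at 3.9% → $704,000 × 3.9% × 21/365 = $1,579.6603
21 Aug – 31 Dec 1998: 133 days at 2.15% → $704,000 × 2.15% × 133/365 = $5,515.3096
Total = $11,775.1233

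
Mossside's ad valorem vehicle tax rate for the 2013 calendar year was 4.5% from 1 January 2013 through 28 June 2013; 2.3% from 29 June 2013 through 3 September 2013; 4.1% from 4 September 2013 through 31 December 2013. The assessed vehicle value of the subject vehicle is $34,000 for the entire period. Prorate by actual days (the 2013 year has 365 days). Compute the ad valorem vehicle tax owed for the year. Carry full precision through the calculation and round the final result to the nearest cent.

$1,348.36

1 January – 28 June 2013: 179 days at 4.5% → $34,000 × 4.5% × 179/365 = $750.3288
29 June – 3 September 2013: 67 days at 2.3% → $34,000 × 2.3% × 67/365 = $143.5452
4 September – 31 December 2013: 119 days at 4.1% → $34,000 × 4.1% × 119/365 = $454.4822
Total = $1,348.3562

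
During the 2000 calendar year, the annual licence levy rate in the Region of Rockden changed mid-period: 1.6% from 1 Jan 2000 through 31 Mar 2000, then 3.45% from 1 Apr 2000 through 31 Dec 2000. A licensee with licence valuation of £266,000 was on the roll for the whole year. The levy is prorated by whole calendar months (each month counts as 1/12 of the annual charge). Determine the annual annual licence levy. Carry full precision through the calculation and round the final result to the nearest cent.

£7,946.75

1 Jan – 31 Mar 2000: 3 months at 1.6% → £266,000 × 1.6% × 3/12 = £1,064.0000
1 Apr – 31 Dec 2000: 9 months at 3.45% → £266,000 × 3.45% × 9/12 = £6,882.7500
Total = £7,946.7500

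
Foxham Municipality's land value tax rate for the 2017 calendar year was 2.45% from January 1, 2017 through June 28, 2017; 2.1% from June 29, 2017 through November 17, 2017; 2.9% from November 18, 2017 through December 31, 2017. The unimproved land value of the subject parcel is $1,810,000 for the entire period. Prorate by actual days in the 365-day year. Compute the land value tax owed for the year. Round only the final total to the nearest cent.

January 1 – June 28, 2017: 179 days at 2.45% → $1,810,000 × 2.45% × 179/365 = $21,747.2740
June 29 – November 17, 2017: 142 days at 2.1% → $1,810,000 × 2.1% × 142/365 = $14,787.4521
November 18 – December 31, 2017: 44 days at 2.9% → $1,810,000 × 2.9% × 44/365 = $6,327.5616
Total = $42,862.2877

$42,862.29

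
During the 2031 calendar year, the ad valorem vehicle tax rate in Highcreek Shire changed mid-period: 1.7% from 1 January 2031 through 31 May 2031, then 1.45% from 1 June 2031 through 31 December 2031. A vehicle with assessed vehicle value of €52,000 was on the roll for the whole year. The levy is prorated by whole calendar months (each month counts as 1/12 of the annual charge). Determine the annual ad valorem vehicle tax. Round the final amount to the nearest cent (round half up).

€808.17

1 January – 31 May 2031: 5 months at 1.7% → €52,000 × 1.7% × 5/12 = €368.3333
1 June – 31 December 2031: 7 months at 1.45% → €52,000 × 1.45% × 7/12 = €439.8333
Total = €808.1667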